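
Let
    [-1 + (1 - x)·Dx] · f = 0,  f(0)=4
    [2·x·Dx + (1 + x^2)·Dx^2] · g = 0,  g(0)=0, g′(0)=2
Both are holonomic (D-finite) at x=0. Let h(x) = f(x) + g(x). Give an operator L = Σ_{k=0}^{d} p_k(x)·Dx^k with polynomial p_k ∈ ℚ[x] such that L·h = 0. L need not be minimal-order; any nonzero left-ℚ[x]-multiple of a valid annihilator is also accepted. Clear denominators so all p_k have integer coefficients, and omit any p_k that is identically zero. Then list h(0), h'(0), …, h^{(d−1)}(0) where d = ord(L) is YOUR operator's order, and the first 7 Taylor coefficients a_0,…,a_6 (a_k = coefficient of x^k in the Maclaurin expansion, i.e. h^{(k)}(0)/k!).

f: a_k = 4, 4, 4, 4, 4, 4, 4, …
g: a_k = 0, 2, 0, -2/3, 0, 2/5, 0, …
f+g: L₀ = lclm(L_f,L_g), ord ≤ 1+2.
L = (-2 + 8·x + 6·x^2)·Dx + (4 - 2·x + 4·x^2 + 6·x^3)·Dx^2 + (-1 + x^4)·Dx^3  (order 3).
h: a_k = 4, 6, 4, 10/3, 4, 22/5, 4, …
ICs: h(0) = 4, h′(0) = 6, h′′(0) = 8.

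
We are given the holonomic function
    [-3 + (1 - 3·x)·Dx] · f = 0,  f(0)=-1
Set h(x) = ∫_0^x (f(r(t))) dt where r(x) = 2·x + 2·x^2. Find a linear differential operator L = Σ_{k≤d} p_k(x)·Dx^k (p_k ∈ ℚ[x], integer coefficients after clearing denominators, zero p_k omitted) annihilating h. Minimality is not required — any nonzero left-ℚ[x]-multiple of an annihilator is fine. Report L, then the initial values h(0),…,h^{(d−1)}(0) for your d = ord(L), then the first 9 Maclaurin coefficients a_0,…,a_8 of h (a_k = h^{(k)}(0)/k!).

f: a_k = -1, -3, -9, -27, -81, -243, -729, -2187, -6561, …
h₀=f(r): pull back L_f along r ⇒ L₀.
h=∫₀ˣh₀: take L = L₀·Dx.
L = (6 + 12·x)·Dx + (-1 + 6·x + 6·x^2)·Dx^2  (order 2).
h: a_k = 0, -1, -3, -14, -72, -396, -2268, -93528/7, -80352, …
ICs: h(0) = 0, h′(0) = -1.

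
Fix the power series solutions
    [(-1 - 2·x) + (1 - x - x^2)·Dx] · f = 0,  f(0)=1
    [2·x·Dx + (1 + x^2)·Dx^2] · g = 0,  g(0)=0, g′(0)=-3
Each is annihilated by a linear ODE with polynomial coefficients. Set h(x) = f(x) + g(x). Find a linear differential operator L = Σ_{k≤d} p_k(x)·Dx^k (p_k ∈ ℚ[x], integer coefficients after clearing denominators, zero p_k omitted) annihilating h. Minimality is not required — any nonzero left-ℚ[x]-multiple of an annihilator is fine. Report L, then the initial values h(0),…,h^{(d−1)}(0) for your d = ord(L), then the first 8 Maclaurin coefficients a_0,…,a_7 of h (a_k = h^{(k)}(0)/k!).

L = (-4 + 16·x + 64·x^2 + 72·x^3 + 66·x^4 + 6·x^6)·Dx + (10 + 24·x + 28·x^2 + 60·x^3 + 65·x^4 + 50·x^5 + 3·x^6 + 6·x^7)·Dx^2 + (-2 - 2·x - 2·x^2 + 8·x^3 + 5·x^4 + 11·x^5 + 6·x^6 + x^7 + x^8)·Dx^3  (order 3).
h: a_k = 1, -2, 2, 4, 5, 37/5, 13, 150/7, …
ICs: h(0) = 1, h′(0) = -2, h′′(0) = 4.

f: a_k = 1, 1, 2, 3, 5, 8, 13, 21, …
g: a_k = 0, -3, 0, 1, 0, -3/5, 0, 3/7, …
Weyl lclm of L_f,L_g ⇒ L₀ (ord ≤ 3).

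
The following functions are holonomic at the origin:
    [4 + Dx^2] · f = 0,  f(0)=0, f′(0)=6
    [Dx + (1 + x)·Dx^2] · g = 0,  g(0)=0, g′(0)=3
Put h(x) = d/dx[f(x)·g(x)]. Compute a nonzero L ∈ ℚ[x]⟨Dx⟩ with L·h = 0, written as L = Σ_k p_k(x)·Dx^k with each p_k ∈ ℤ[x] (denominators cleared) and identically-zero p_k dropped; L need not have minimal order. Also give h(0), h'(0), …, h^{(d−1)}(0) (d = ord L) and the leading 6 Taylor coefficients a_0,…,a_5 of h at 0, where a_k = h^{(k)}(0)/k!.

L = (-56 + 896·x + 4416·x^2 + 8064·x^3 + 7136·x^4 + 3072·x^5 + 512·x^6) + (72 + 776·x + 2080·x^2 + 2400·x^3 + 1280·x^4 + 256·x^5)·Dx + (70 + 824·x + 2780·x^2 + 4416·x^3 + 3664·x^4 + 1536·x^5 + 256·x^6)·Dx^2 + (18 + 194·x + 520·x^2 + 600·x^3 + 320·x^4 + 64·x^5)·Dx^3 + (21 + 150·x + 419·x^2 + 600·x^3 + 470·x^4 + 192·x^5 + 32·x^6)·Dx^4  (order 4).
h: a_k = 0, 36, -27, -24, 15/2, 12, …
ICs: h(0) = 0, h′(0) = 36, h′′(0) = -54, h′′′(0) = -144.

f: a_k = 0, 6, 0, -4, 0, 4/5, …
g: a_k = 0, 3, -3/2, 1, -3/4, 3/5, …
L₀ := L_f ⊗_s L_g (sym. prod.), ord ≤ 4.
h₀' ⇒ L via d/dx closure of L₀.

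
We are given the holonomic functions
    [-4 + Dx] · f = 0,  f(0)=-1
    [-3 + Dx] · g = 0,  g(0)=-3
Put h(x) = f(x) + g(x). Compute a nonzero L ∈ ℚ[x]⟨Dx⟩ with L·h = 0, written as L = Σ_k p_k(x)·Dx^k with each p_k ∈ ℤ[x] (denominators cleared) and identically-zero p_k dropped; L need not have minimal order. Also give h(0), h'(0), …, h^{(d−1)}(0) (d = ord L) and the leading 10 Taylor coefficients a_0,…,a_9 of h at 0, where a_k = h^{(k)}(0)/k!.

f: a_k = -1, -4, -8, -32/3, -32/3, -128/15, -256/45, -1024/315, -512/315, -2048/2835, …
g: a_k = -3, -9, -27/2, -27/2, -81/8, -243/40, -243/80, -729/560, -2187/4480, -729/4480, …
h₀=f+g: left-lcm gives L₀, ord ≤ 2.
L = 12 - 7·Dx + Dx^2  (order 2).
h: a_k = -4, -13, -43/2, -145/6, -499/24, -1753/120, -6283/720, -4589/1008, -85219/40320, -321193/362880, …
ICs: h(0) = -4, h′(0) = -13.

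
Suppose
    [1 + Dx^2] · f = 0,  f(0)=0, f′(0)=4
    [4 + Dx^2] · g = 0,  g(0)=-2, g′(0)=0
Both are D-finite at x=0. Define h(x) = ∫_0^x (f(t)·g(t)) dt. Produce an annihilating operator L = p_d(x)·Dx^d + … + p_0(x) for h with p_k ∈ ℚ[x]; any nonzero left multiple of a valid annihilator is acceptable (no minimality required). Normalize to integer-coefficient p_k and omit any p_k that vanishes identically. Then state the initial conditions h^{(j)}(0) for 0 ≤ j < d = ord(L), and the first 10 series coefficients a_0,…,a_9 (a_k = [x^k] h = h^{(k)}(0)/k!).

L = 9·Dx + 10·Dx^3 + Dx^5  (order 5).
h: a_k = 0, 0, -4, 0, 13/3, 0, -121/90, 0, 1093/5040, 0, …
ICs: h(0) = 0, h′(0) = 0, h′′(0) = -8, h′′′(0) = 0, h′′′′(0) = 104.

f: a_k = 0, 4, 0, -2/3, 0, 1/30, 0, -1/1260, 0, 1/90720, …
g: a_k = -2, 0, 4, 0, -4/3, 0, 8/45, 0, -4/315, 0, …
f·g: L₀ = L_f ⊗_s L_g, ord ≤ 2·2.
h=∫₀ˣh₀: take L = L₀·Dx.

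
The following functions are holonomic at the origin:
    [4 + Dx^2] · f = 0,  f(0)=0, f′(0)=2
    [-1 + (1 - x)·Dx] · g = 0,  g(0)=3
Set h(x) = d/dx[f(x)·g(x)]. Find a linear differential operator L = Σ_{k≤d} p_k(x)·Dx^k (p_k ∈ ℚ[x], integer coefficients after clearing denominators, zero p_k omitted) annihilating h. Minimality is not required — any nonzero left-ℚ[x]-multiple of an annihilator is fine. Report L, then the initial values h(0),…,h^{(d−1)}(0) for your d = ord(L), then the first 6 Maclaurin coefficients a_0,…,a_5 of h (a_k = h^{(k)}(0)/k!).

f: a_k = 0, 2, 0, -4/3, 0, 4/15, …
g: a_k = 3, 3, 3, 3, 3, 3, …
h₀=f·g: eliminate ⇒ L₀, order ≤ 2·1.
Derive L from L₀ (diff closure).
L = (2 - 8·x + 4·x^2) + (-2 + 2·x)·Dx + (1 - 2·x + x^2)·Dx^2  (order 2).
h: a_k = 6, 12, 6, 8, 14, 84/5, …
ICs: h(0) = 6, h′(0) = 12.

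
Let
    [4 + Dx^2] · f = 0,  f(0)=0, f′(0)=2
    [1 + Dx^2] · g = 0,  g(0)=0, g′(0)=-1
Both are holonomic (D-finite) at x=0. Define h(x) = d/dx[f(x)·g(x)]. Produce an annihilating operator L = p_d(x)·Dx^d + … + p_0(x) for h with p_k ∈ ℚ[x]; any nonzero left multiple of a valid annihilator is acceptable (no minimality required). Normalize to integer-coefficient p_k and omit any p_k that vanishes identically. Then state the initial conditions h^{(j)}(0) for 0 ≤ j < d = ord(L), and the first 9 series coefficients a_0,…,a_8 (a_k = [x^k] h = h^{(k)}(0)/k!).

L = 9 + 10·Dx^2 + Dx^4  (order 4).
h: a_k = 0, -4, 0, 20/3, 0, -91/30, 0, 41/63, 0, …
ICs: h(0) = 0, h′(0) = -4, h′′(0) = 0, h′′′(0) = 40.

f: a_k = 0, 2, 0, -4/3, 0, 4/15, 0, -8/315, 0, …
g: a_k = 0, -1, 0, 1/6, 0, -1/120, 0, 1/5040, 0, …
Sym-product of L_f,L_g gives L₀ (≤ ord 4).
Derive L from L₀ (diff closure).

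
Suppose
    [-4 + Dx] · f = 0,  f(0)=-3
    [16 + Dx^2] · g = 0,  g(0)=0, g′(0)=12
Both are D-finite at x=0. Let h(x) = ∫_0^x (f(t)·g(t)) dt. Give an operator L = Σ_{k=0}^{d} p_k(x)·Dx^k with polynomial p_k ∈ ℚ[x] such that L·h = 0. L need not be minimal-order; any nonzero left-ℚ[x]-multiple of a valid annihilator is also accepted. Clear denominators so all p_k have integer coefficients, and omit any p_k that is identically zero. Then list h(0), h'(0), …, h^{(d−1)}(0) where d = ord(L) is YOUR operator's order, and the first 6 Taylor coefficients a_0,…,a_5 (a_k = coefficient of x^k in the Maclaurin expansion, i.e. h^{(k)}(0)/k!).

L = 32·Dx - 8·Dx^2 + Dx^3  (order 3).
h: a_k = 0, 0, -18, -48, -48, 0, …
ICs: h(0) = 0, h′(0) = 0, h′′(0) = -36.

f: a_k = -3, -12, -24, -32, -32, -128/5, …
g: a_k = 0, 12, 0, -32, 0, 128/5, …
h₀=f·g: eliminate ⇒ L₀, order ≤ 1·2.
∫: right-multiply L₀ by Dx.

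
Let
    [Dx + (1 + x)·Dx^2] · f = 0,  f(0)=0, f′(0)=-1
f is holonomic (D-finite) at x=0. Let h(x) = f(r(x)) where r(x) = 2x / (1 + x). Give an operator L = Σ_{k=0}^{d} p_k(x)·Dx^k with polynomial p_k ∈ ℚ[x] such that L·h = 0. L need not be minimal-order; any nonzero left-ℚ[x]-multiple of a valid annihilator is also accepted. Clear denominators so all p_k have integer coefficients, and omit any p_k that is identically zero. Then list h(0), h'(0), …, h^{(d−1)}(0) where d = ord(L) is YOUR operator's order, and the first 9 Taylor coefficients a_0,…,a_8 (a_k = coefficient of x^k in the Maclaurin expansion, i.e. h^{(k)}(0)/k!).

L = (4 + 6·x)·Dx + (1 + 4·x + 3·x^2)·Dx^2  (order 2).
h: a_k = 0, -2, 4, -26/3, 20, -242/5, 364/3, -2186/7, 820, …
ICs: h(0) = 0, h′(0) = -2.

f: a_k = 0, -1, 1/2, -1/3, 1/4, -1/5, 1/6, -1/7, 1/8, …
Substitute x→r, Dx→(1/r')Dx; clear ⇒ L₀.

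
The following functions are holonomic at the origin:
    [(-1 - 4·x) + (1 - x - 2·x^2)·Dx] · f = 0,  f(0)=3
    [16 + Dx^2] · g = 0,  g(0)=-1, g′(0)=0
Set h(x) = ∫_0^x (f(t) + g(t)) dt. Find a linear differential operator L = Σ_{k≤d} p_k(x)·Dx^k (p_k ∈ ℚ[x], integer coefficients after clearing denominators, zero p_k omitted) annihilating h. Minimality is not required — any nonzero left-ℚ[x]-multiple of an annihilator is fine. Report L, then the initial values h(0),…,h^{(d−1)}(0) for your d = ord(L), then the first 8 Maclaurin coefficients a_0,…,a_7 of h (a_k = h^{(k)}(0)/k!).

L = (368 + 1408·x - 256·x^2 + 512·x^3 + 2560·x^4 + 2048·x^5)·Dx + (-176 + 336·x + 384·x^2 - 1024·x^3 - 384·x^4 + 1536·x^5 + 1024·x^6)·Dx^2 + (23 + 88·x - 16·x^2 + 32·x^3 + 160·x^4 + 128·x^5)·Dx^3 + (-11 + 21·x + 24·x^2 - 64·x^3 - 24·x^4 + 96·x^5 + 64·x^6)·Dx^4  (order 4).
h: a_k = 0, 2, 3/2, 17/3, 15/4, 67/15, 21/2, 6061/315, …
ICs: h(0) = 0, h′(0) = 2, h′′(0) = 3, h′′′(0) = 34.

f: a_k = 3, 3, 9, 15, 33, 63, 129, 255, …
g: a_k = -1, 0, 8, 0, -32/3, 0, 256/45, 0, …
h₀=f+g: left-lcm gives L₀, ord ≤ 3.
h=∫h₀ ⇒ L = L₀·Dx.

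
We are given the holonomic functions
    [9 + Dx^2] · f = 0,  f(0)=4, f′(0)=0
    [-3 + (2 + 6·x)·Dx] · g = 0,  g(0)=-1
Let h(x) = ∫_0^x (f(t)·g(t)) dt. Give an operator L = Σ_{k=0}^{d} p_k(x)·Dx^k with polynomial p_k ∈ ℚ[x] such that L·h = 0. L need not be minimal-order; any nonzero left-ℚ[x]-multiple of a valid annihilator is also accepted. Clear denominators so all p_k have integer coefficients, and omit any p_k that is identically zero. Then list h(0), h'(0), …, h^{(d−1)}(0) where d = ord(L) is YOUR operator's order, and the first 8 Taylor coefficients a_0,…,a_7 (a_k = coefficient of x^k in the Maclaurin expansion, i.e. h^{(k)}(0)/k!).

f: a_k = 4, 0, -18, 0, 27/2, 0, -81/20, 0, …
g: a_k = -1, -3/2, 9/8, -27/16, 405/128, -1701/256, 15309/1024, -72171/2048, …
Product ⇒ symmetric product L₀, ord ≤ 2.
h=∫h₀ ⇒ L = L₀·Dx.
L = (63 + 216·x + 324·x^2)·Dx + (-12 - 36·x)·Dx^2 + (4 + 24·x + 36·x^2)·Dx^3  (order 3).
h: a_k = 0, -4, -3, 15/2, 81/16, -135/32, -351/128, 28269/8960, …
ICs: h(0) = 0, h′(0) = -4, h′′(0) = -6.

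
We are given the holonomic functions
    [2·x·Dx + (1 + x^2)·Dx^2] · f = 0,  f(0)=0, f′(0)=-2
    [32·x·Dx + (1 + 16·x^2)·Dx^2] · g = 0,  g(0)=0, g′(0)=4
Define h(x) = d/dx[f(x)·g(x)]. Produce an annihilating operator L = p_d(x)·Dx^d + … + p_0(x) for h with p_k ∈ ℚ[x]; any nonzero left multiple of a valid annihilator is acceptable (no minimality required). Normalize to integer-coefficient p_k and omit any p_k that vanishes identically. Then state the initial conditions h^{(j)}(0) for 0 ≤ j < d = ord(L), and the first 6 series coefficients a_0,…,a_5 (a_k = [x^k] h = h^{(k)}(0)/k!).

f: a_k = 0, -2, 0, 2/3, 0, -2/5, …
g: a_k = 0, 4, 0, -64/3, 0, 1024/5, …
f·g: L₀ = L_f ⊗_s L_g, ord ≤ 2·2.
h₀' ⇒ L via d/dx closure of L₀.
L = (-384·x - 10880·x^3 - 16384·x^5 + 34816·x^7 + 98304·x^9) + (-68 - 3916·x^2 - 19584·x^4 - 14336·x^6 + 121856·x^8 + 147456·x^10)·Dx + (-136·x - 2632·x^3 - 6528·x^5 + 16448·x^7 + 69632·x^9 + 49152·x^11)·Dx^2 + (-1 - 34·x^2 - 305·x^4 + 4880·x^8 + 8704·x^10 + 4096·x^12)·Dx^3  (order 3).
h: a_k = 0, -16, 0, 544/3, 0, -38288/15, …
ICs: h(0) = 0, h′(0) = -16, h′′(0) = 0.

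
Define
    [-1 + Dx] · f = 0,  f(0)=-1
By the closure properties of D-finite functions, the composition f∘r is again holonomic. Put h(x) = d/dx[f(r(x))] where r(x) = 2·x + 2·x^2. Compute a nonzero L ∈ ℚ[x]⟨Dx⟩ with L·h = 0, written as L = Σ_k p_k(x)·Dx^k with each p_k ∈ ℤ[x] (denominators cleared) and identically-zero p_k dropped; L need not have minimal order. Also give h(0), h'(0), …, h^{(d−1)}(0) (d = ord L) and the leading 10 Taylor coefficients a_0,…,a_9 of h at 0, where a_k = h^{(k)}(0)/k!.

L = (4 + 8·x + 8·x^2) + (-1 - 2·x)·Dx  (order 1).
h: a_k = -2, -8, -16, -80/3, -104/3, -608/15, -1856/45, -12224/315, -2096/63, -75968/2835, …
ICs: h(0) = -2.

f: a_k = -1, -1, -1/2, -1/6, -1/24, -1/120, -1/720, -1/5040, -1/40320, -1/362880, …
Change of var in L_f (x↦r) gives L₀.
h=h₀': d/dx-closure on L₀ ⇒ L.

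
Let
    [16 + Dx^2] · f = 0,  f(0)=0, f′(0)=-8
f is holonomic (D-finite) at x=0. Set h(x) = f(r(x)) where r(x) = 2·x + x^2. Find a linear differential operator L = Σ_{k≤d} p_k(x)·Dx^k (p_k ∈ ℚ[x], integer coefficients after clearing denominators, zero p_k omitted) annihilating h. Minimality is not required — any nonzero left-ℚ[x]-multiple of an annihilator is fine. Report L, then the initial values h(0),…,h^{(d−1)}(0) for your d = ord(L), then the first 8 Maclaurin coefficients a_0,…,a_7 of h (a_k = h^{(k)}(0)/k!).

f: a_k = 0, -8, 0, 64/3, 0, -256/15, 0, 2048/315, …
L₀ from L_f via x↦r, Dx↦r'^{-1}Dx.
L = (64 + 192·x + 192·x^2 + 64·x^3) - Dx + (1 + x)·Dx^2  (order 2).
h: a_k = 0, -16, -8, 512/3, 256, -6272/15, -1344, -167936/315, …
ICs: h(0) = 0, h′(0) = -16.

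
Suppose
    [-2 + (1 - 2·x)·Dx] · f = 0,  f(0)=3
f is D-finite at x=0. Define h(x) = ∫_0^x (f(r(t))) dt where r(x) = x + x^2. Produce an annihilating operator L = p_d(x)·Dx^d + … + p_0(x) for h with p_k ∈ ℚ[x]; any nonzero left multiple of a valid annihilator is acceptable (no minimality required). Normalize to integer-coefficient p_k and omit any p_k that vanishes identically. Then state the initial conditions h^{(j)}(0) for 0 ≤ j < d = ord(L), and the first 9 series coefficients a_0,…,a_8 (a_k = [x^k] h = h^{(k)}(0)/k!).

f: a_k = 3, 6, 12, 24, 48, 96, 192, 384, 768, …
L₀ from L_f via x↦r, Dx↦r'^{-1}Dx.
h=∫₀ˣh₀: take L = L₀·Dx.
L = (2 + 4·x)·Dx + (-1 + 2·x + 2·x^2)·Dx^2  (order 2).
h: a_k = 0, 3, 3, 6, 12, 132/5, 60, 984/7, 336, …
ICs: h(0) = 0, h′(0) = 3.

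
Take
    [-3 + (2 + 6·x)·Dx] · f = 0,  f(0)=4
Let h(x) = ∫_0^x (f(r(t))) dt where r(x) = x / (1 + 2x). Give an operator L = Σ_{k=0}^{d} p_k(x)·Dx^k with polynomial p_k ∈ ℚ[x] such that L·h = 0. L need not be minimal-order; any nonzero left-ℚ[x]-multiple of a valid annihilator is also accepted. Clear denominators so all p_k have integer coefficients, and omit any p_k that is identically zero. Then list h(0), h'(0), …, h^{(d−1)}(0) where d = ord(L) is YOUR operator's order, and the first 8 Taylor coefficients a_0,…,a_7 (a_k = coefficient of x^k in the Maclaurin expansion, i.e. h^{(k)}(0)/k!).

f: a_k = 4, 6, -9/2, 27/4, -405/32, 1701/64, -15309/256, 72171/512, …
f∘r: x↦r, Dx↦Dx/r' in L_f ⇒ L₀.
∫: right-multiply L₀ by Dx.
L = -3·Dx + (2 + 14·x + 20·x^2)·Dx^2  (order 2).
h: a_k = 0, 4, 3, -11/2, 195/16, -993/32, 11303/128, -492501/1792, …
ICs: h(0) = 0, h′(0) = 4.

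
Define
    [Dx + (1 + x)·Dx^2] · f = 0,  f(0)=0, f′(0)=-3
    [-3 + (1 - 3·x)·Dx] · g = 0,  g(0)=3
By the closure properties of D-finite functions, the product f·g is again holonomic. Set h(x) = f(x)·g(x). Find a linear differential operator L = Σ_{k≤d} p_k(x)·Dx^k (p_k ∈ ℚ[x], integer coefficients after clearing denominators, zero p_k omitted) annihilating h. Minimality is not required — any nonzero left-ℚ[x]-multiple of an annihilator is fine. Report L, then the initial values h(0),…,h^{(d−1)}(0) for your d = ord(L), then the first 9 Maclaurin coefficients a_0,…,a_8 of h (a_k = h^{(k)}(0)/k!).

f: a_k = 0, -3, 3/2, -1, 3/4, -3/5, 1/2, -3/7, 3/8, …
g: a_k = 3, 9, 27, 81, 243, 729, 2187, 6561, 19683, …
L₀ := L_f ⊗_s L_g (sym. prod.), ord ≤ 2.
L = 3 + (5 + 9·x)·Dx + (-1 + 2·x + 3·x^2)·Dx^2  (order 2).
h: a_k = 0, -9, -45/2, -141/2, -837/4, -12591/20, -37743/20, -792783/140, -4756383/280, …
ICs: h(0) = 0, h′(0) = -9.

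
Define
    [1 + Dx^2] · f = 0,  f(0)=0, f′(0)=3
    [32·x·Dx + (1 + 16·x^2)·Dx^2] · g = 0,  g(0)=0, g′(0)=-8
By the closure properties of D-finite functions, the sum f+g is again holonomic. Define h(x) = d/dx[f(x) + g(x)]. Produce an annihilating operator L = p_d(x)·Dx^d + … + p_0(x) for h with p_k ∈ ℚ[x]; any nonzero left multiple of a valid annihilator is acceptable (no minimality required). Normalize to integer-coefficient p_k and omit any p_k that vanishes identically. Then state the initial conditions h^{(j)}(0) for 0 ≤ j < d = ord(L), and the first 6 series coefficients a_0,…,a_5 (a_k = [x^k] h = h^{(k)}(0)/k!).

L = (-6112·x + 99328·x^3 + 8192·x^5) + (-31 + 1072·x^2 + 25344·x^4 + 4096·x^6)·Dx + (-6112·x + 99328·x^3 + 8192·x^5)·Dx^2 + (-31 + 1072·x^2 + 25344·x^4 + 4096·x^6)·Dx^3  (order 3).
h: a_k = -5, 0, 253/2, 0, -16383/8, 0, …
ICs: h(0) = -5, h′(0) = 0, h′′(0) = 253.

f: a_k = 0, 3, 0, -1/2, 0, 1/40, …
g: a_k = 0, -8, 0, 128/3, 0, -2048/5, …
Sum ⇒ L₀ = lclm(L_f,L_g) in ℚ(x)⟨Dx⟩.
h=h₀': d/dx-closure on L₀ ⇒ L.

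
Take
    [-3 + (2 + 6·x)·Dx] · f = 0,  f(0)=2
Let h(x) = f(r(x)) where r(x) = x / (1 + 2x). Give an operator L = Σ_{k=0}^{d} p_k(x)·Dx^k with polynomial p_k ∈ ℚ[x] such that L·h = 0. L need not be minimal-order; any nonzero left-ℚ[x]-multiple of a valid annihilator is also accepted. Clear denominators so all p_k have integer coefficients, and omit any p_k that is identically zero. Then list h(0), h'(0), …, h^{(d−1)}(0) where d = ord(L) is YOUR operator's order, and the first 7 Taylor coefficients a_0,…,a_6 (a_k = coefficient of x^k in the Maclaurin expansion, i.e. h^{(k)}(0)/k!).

f: a_k = 2, 3, -9/4, 27/8, -405/64, 1701/128, -15309/512, …
f∘r: x↦r, Dx↦Dx/r' in L_f ⇒ L₀.
L = -3 + (2 + 14·x + 20·x^2)·Dx  (order 1).
h: a_k = 2, 3, -33/4, 195/8, -4965/64, 33909/128, -492501/512, …
ICs: h(0) = 2.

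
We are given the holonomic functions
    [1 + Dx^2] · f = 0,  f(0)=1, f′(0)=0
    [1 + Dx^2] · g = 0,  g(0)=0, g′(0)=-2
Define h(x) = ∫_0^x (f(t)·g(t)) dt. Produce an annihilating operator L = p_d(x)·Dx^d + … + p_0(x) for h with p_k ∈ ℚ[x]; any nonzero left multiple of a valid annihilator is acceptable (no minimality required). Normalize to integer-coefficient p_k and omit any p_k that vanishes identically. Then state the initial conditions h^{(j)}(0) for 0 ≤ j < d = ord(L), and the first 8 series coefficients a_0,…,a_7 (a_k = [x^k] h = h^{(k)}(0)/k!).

f: a_k = 1, 0, -1/2, 0, 1/24, 0, -1/720, 0, …
g: a_k = 0, -2, 0, 1/3, 0, -1/60, 0, 1/2520, …
Product ⇒ symmetric product L₀, ord ≤ 4.
h=∫₀ˣh₀: take L = L₀·Dx.
L = 4·Dx^2 + Dx^4  (order 4).
h: a_k = 0, 0, -1, 0, 1/3, 0, -2/45, 0, …
ICs: h(0) = 0, h′(0) = 0, h′′(0) = -2, h′′′(0) = 0.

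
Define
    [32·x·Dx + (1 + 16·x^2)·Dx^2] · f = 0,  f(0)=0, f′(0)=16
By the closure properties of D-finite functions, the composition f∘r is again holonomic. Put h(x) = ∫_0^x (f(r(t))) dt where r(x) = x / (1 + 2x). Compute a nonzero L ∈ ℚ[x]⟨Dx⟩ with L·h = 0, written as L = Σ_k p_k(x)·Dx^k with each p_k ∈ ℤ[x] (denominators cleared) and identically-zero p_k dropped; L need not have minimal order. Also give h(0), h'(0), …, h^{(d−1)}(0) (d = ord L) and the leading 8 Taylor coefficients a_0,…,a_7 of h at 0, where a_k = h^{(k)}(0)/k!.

L = (4 + 40·x)·Dx^2 + (1 + 4·x + 20·x^2)·Dx^3  (order 3).
h: a_k = 0, 0, 8, -32/3, -16/3, 384/5, -2432/15, -5632/21, …
ICs: h(0) = 0, h′(0) = 0, h′′(0) = 16.

f: a_k = 0, 16, 0, -256/3, 0, 4096/5, 0, -65536/7, …
Substitute x→r, Dx→(1/r')Dx; clear ⇒ L₀.
h=∫₀ˣh₀: take L = L₀·Dx.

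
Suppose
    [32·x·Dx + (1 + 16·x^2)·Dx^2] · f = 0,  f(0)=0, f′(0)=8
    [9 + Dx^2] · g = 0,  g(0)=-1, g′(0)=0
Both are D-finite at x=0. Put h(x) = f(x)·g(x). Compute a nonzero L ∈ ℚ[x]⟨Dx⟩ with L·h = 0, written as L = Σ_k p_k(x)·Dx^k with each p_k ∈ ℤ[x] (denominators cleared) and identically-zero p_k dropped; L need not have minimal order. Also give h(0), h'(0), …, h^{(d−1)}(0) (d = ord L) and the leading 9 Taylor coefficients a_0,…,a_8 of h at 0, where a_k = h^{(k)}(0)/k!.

L = (16425 + 696384·x^2 + 2778624·x^4 + 11943936·x^6 + 47775744·x^8) + (23616·x + 543744·x^3 + 3981312·x^5 + 21233664·x^7)·Dx + (2050 + 87168·x^2 + 470016·x^4 + 2654208·x^6 + 10616832·x^8)·Dx^2 + (2624·x + 60416·x^3 + 442368·x^5 + 2359296·x^7)·Dx^3 + (25 + 1088·x^2 + 17920·x^4 + 147456·x^6 + 589824·x^8)·Dx^4  (order 4).
h: a_k = 0, -8, 0, 236/3, 0, -3143/5, 0, 467351/70, 0, …
ICs: h(0) = 0, h′(0) = -8, h′′(0) = 0, h′′′(0) = 472.

f: a_k = 0, 8, 0, -128/3, 0, 2048/5, 0, -32768/7, 0, …
g: a_k = -1, 0, 9/2, 0, -27/8, 0, 81/80, 0, -729/4480, …
Product ⇒ symmetric product L₀, ord ≤ 4.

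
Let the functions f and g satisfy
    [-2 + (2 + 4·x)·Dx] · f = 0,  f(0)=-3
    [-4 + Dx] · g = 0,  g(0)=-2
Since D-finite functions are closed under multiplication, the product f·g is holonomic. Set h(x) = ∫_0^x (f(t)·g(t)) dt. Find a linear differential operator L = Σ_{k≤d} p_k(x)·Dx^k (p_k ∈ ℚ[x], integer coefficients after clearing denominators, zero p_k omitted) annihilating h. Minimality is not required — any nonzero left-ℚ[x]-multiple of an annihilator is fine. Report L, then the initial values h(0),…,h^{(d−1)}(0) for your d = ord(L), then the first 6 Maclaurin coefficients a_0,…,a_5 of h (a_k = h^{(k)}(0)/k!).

L = (-5 - 8·x)·Dx + (1 + 2·x)·Dx^2  (order 2).
h: a_k = 0, 6, 15, 23, 103/4, 449/20, …
ICs: h(0) = 0, h′(0) = 6.

f: a_k = -3, -3, 3/2, -3/2, 15/8, -21/8, …
g: a_k = -2, -8, -16, -64/3, -64/3, -256/15, …
L₀ := L_f ⊗_s L_g (sym. prod.), ord ≤ 1.
∫: right-multiply L₀ by Dx.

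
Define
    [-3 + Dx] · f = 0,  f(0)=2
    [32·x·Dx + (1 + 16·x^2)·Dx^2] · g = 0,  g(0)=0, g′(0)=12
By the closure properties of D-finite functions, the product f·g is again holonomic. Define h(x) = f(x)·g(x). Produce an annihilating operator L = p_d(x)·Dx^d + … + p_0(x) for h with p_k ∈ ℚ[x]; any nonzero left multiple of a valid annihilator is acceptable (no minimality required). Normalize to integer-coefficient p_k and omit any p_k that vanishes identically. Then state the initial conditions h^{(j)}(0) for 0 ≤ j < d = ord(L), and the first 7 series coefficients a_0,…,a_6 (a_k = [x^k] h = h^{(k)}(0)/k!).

f: a_k = 2, 6, 9, 9, 27/4, 81/20, 81/40, …
g: a_k = 0, 12, 0, -64, 0, 3072/5, 0, …
Sym-product of L_f,L_g gives L₀ (≤ ord 2).
L = (9 - 96·x + 144·x^2) + (-6 + 32·x - 96·x^2)·Dx + (1 + 16·x^2)·Dx^2  (order 2).
h: a_k = 0, 24, 72, -20, -276, 3669/5, 3159, …
ICs: h(0) = 0, h′(0) = 24.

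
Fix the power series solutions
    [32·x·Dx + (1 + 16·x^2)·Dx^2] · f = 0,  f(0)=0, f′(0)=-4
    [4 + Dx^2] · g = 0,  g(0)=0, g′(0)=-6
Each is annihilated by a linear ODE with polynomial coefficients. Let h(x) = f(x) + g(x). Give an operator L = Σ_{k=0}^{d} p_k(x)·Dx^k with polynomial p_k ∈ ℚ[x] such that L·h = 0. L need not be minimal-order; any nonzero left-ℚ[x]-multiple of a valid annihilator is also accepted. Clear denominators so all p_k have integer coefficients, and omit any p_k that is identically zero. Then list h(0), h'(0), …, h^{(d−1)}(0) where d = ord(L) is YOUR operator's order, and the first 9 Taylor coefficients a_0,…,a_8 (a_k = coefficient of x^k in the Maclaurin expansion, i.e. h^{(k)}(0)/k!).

L = (-6016·x + 102400·x^3 + 32768·x^5)·Dx + (-28 + 1216·x^2 + 27648·x^4 + 16384·x^6)·Dx^2 + (-1504·x + 25600·x^3 + 8192·x^5)·Dx^3 + (-7 + 304·x^2 + 6912·x^4 + 4096·x^6)·Dx^4  (order 4).
h: a_k = 0, -10, 0, 76/3, 0, -1028/5, 0, 245768/105, 0, …
ICs: h(0) = 0, h′(0) = -10, h′′(0) = 0, h′′′(0) = 152.

f: a_k = 0, -4, 0, 64/3, 0, -1024/5, 0, 16384/7, 0, …
g: a_k = 0, -6, 0, 4, 0, -4/5, 0, 8/105, 0, …
Weyl lclm of L_f,L_g ⇒ L₀ (ord ≤ 4).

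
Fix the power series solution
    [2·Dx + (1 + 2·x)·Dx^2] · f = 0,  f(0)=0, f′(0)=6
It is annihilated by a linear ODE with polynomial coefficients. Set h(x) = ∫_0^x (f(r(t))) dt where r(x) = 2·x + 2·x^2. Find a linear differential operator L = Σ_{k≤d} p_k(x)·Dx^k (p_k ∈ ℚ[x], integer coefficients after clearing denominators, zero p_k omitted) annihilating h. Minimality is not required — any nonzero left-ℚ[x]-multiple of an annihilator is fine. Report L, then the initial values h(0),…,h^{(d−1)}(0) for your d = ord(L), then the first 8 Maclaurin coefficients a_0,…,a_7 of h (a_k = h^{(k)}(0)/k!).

L = 2·Dx^2 + (1 + 2·x)·Dx^3  (order 3).
h: a_k = 0, 0, 6, -4, 4, -24/5, 32/5, -64/7, …
ICs: h(0) = 0, h′(0) = 0, h′′(0) = 12.

f: a_k = 0, 6, -6, 8, -12, 96/5, -32, 384/7, …
Change of var in L_f (x↦r) gives L₀.
h=∫₀ˣh₀: take L = L₀·Dx.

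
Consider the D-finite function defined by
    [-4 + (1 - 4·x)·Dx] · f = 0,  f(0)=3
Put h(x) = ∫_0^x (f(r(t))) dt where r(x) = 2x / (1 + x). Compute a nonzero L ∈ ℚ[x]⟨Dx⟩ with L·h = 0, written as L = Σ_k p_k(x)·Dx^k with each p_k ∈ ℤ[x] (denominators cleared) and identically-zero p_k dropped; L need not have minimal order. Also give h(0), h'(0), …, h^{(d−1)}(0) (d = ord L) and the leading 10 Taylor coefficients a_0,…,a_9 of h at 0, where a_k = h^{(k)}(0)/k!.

f: a_k = 3, 12, 48, 192, 768, 3072, 12288, 49152, 196608, 786432, …
Change of var in L_f (x↦r) gives L₀.
h=∫h₀ ⇒ L = L₀·Dx.
L = 8·Dx + (-1 + 6·x + 7·x^2)·Dx^2  (order 2).
h: a_k = 0, 3, 12, 56, 294, 8232/5, 9604, 57624, 352947, 6588344/3, …
ICs: h(0) = 0, h′(0) = 3.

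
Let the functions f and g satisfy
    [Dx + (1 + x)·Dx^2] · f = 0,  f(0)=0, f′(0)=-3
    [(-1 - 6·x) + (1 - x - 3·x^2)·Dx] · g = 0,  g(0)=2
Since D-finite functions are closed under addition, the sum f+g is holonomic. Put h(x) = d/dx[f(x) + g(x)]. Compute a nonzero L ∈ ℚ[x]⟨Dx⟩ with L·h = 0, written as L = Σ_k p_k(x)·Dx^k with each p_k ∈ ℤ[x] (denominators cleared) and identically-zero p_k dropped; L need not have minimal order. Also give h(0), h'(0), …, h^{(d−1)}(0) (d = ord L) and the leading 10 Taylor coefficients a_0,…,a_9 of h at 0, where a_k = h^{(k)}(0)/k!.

f: a_k = 0, -3, 3/2, -1, 3/4, -3/5, 1/2, -3/7, 3/8, -1/3, …
g: a_k = 2, 2, 8, 14, 38, 80, 194, 434, 1016, 2318, …
Sum ⇒ L₀ = lclm(L_f,L_g) in ℚ(x)⟨Dx⟩.
h₀' ⇒ L via d/dx closure of L₀.
L = (-58 - 350·x - 636·x^2 - 756·x^3 - 324·x^4) + (-40 - 364·x - 976·x^2 - 1632·x^3 - 1530·x^4 - 540·x^5)·Dx + (9 + 31·x + 27·x^2 - 115·x^3 - 345·x^4 - 333·x^5 - 108·x^6)·Dx^2  (order 2).
h: a_k = -1, 19, 39, 155, 397, 1167, 3035, 8131, 20859, 53663, …
ICs: h(0) = -1, h′(0) = 19.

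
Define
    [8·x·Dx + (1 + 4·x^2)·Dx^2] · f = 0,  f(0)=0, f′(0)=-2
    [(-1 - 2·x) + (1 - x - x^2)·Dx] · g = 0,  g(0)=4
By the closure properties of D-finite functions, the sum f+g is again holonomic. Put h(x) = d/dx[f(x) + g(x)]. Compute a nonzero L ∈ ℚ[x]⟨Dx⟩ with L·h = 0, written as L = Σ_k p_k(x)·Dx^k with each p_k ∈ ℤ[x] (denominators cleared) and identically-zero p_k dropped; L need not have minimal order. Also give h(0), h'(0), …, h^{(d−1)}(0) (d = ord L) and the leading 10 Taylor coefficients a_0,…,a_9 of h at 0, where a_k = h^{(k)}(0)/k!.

L = (16 - 64·x - 400·x^2 - 576·x^3 - 696·x^4 - 96·x^6) + (-13 - 24·x - 22·x^2 - 204·x^3 - 548·x^4 - 488·x^5 - 48·x^6 - 96·x^7)·Dx + (2 + 5·x + 14·x^2 - 2·x^3 + 13·x^4 - 92·x^5 - 48·x^6 - 16·x^7 - 16·x^8)·Dx^2  (order 2).
h: a_k = 2, 16, 44, 80, 128, 312, 716, 1088, 1468, 3560, …
ICs: h(0) = 2, h′(0) = 16.

f: a_k = 0, -2, 0, 8/3, 0, -32/5, 0, 128/7, 0, -512/9, …
g: a_k = 4, 4, 8, 12, 20, 32, 52, 84, 136, 220, …
Weyl lclm of L_f,L_g ⇒ L₀ (ord ≤ 3).
Differentiate: ansatz ord ≤ ord L₀ ⇒ L.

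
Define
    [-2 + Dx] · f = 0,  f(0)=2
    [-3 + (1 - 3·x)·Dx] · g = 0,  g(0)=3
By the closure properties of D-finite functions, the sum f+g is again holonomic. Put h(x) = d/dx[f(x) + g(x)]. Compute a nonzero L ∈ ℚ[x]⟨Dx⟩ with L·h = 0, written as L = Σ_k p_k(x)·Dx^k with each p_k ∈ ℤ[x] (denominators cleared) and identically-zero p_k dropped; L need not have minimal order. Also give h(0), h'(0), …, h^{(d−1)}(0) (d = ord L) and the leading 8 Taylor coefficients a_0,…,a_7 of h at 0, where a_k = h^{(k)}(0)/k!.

f: a_k = 2, 4, 4, 8/3, 4/3, 8/15, 8/45, 16/315, …
g: a_k = 3, 9, 27, 81, 243, 729, 2187, 6561, …
f+g: L₀ = lclm(L_f,L_g), ord ≤ 1+1.
Derive L from L₀ (diff closure).
L = (42 + 36·x) + (-25 - 12·x + 18·x^2)·Dx + (2 - 3·x - 9·x^2)·Dx^2  (order 2).
h: a_k = 13, 62, 251, 2932/3, 10943/3, 196846/15, 2066731/45, 49601192/315, …
ICs: h(0) = 13, h′(0) = 62.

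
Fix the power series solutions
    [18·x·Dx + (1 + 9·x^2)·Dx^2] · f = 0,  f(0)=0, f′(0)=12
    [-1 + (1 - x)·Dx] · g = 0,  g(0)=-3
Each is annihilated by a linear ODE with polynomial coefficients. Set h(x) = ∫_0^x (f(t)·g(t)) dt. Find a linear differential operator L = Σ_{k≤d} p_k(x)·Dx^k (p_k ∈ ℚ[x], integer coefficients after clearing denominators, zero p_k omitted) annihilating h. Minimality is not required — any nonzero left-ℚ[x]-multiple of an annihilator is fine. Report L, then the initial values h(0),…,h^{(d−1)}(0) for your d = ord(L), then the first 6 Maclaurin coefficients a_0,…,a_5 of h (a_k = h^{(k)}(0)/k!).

f: a_k = 0, 12, 0, -36, 0, 972/5, …
g: a_k = -3, -3, -3, -3, -3, -3, …
h₀=f·g: eliminate ⇒ L₀, order ≤ 2·1.
Integrate: L := L₀·Dx.
L = 18·x·Dx + (2 - 18·x + 36·x^2)·Dx^2 + (-1 + x - 9·x^2 + 9·x^3)·Dx^3  (order 3).
h: a_k = 0, 0, -18, -12, 18, 72/5, …
ICs: h(0) = 0, h′(0) = 0, h′′(0) = -36.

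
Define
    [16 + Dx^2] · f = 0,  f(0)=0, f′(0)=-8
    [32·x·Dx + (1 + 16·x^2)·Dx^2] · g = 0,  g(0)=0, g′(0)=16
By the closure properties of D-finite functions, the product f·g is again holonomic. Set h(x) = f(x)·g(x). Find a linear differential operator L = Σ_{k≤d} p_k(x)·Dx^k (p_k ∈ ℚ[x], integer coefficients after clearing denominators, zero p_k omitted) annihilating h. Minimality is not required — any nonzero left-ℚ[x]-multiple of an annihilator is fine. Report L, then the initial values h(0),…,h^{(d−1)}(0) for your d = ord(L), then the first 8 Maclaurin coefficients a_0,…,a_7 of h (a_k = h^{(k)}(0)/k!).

f: a_k = 0, -8, 0, 64/3, 0, -256/15, 0, 2048/315, …
g: a_k = 0, 16, 0, -256/3, 0, 4096/5, 0, -65536/7, …
Product ⇒ symmetric product L₀, ord ≤ 4.
L = (1280 + 53248·x^2 + 360448·x^4 + 2097152·x^6 + 8388608·x^8) + (1536·x + 40960·x^3 + 393216·x^5 + 2097152·x^7)·Dx + (96 + 4096·x^2 + 36864·x^4 + 262144·x^6 + 1048576·x^8)·Dx^2 + (96·x + 2560·x^3 + 24576·x^5 + 131072·x^7)·Dx^3 + (1 + 48·x^2 + 896·x^4 + 8192·x^6 + 32768·x^8)·Dx^4  (order 4).
h: a_k = 0, 0, -128, 0, 1024, 0, -77824/9, 0, …
ICs: h(0) = 0, h′(0) = 0, h′′(0) = -256, h′′′(0) = 0.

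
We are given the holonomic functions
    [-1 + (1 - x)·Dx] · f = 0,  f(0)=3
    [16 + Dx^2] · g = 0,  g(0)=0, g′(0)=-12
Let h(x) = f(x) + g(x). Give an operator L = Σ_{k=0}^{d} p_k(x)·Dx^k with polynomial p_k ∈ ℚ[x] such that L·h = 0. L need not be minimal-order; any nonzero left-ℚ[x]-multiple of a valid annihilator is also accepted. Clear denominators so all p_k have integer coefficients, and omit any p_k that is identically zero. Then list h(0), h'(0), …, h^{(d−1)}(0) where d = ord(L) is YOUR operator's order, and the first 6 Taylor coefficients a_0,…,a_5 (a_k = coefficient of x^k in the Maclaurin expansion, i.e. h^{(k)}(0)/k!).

L = (176 - 256·x + 128·x^2) + (-144 + 400·x - 384·x^2 + 128·x^3)·Dx + (11 - 16·x + 8·x^2)·Dx^2 + (-9 + 25·x - 24·x^2 + 8·x^3)·Dx^3  (order 3).
h: a_k = 3, -9, 3, 35, 3, -113/5, …
ICs: h(0) = 3, h′(0) = -9, h′′(0) = 6.

f: a_k = 3, 3, 3, 3, 3, 3, …
g: a_k = 0, -12, 0, 32, 0, -128/5, …
Sum ⇒ L₀ = lclm(L_f,L_g) in ℚ(x)⟨Dx⟩.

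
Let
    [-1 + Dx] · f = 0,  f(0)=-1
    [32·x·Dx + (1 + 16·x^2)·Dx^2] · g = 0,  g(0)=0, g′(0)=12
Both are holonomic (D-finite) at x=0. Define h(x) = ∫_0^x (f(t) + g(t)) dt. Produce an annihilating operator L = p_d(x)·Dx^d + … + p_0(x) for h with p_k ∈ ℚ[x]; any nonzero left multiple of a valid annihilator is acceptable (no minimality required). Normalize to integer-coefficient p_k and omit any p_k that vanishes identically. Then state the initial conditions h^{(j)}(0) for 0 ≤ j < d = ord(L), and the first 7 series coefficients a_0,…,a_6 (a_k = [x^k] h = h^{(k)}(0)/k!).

L = (32 - 32·x - 1536·x^2 - 512·x^3)·Dx^2 + (-33 + 1504·x^2 - 256·x^4)·Dx^3 + (1 + 32·x + 32·x^2 + 512·x^3 + 256·x^4)·Dx^4  (order 4).
h: a_k = 0, -1, 11/2, -1/6, -385/24, -1/120, 73727/720, …
ICs: h(0) = 0, h′(0) = -1, h′′(0) = 11, h′′′(0) = -1.

f: a_k = -1, -1, -1/2, -1/6, -1/24, -1/120, -1/720, …
g: a_k = 0, 12, 0, -64, 0, 3072/5, 0, …
Weyl lclm of L_f,L_g ⇒ L₀ (ord ≤ 3).
h=∫h₀ ⇒ L = L₀·Dx.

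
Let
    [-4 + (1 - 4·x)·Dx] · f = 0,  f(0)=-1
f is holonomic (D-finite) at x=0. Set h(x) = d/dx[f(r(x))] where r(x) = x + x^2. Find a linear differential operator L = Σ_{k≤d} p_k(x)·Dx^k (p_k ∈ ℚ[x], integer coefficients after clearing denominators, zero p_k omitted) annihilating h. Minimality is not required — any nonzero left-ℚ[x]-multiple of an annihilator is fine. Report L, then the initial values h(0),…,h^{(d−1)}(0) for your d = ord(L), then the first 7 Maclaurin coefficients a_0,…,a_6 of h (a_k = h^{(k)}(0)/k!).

L = (10 + 24·x + 24·x^2) + (-1 + 2·x + 12·x^2 + 8·x^3)·Dx  (order 1).
h: a_k = -4, -40, -288, -1856, -11200, -64896, -365568, …
ICs: h(0) = -4.

f: a_k = -1, -4, -16, -64, -256, -1024, -4096, …
L₀ from L_f via x↦r, Dx↦r'^{-1}Dx.
Derive L from L₀ (diff closure).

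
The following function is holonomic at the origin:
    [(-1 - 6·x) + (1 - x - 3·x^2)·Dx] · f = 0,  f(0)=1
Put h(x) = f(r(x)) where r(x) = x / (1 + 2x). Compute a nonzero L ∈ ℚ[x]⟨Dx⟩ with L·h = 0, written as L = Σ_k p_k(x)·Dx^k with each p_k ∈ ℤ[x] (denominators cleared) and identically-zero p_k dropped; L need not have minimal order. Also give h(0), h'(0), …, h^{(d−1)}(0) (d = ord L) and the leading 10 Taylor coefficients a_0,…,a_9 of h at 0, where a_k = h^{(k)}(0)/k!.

L = (1 + 8·x) + (-1 - 5·x - 5·x^2 + 2·x^3)·Dx  (order 1).
h: a_k = 1, 1, 2, -5, 17, -56, 185, -611, 2018, -6665, …
ICs: h(0) = 1.

f: a_k = 1, 1, 4, 7, 19, 40, 97, 217, 508, 1159, …
Change of var in L_f (x↦r) gives L₀.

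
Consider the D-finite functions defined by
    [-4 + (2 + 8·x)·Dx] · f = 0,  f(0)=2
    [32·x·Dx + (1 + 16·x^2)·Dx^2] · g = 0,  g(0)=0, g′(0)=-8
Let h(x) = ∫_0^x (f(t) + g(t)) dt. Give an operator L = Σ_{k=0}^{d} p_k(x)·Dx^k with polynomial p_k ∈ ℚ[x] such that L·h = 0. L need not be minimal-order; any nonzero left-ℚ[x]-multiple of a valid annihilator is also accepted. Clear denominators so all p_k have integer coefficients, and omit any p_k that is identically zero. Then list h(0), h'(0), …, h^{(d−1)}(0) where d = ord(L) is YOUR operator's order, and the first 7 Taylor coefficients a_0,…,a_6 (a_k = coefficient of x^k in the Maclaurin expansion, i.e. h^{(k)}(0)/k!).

L = (-32 - 320·x + 1536·x^2 + 3072·x^3)·Dx^2 + (-22 - 128·x + 320·x^2 + 6144·x^3 + 10752·x^4)·Dx^3 + (-1 + 12·x + 96·x^2 + 384·x^3 + 1792·x^4 + 3072·x^5)·Dx^4  (order 4).
h: a_k = 0, 2, -2, -4/3, 38/3, -4, -884/15, …
ICs: h(0) = 0, h′(0) = 2, h′′(0) = -4, h′′′(0) = -8.

f: a_k = 2, 4, -4, 8, -20, 56, -168, …
g: a_k = 0, -8, 0, 128/3, 0, -2048/5, 0, …
h₀=f+g: left-lcm gives L₀, ord ≤ 3.
h=∫h₀ ⇒ L = L₀·Dx.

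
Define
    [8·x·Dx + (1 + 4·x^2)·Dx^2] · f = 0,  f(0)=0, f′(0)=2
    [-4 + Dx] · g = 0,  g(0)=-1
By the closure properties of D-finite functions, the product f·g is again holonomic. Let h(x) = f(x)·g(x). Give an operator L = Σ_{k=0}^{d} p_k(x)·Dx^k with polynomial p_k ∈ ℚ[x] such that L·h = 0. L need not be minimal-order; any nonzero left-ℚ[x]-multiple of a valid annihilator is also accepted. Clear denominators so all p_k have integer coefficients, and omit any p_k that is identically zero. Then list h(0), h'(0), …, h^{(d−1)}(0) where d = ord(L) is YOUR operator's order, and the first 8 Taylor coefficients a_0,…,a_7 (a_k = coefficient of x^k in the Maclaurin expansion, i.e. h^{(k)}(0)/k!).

L = (16 - 32·x + 64·x^2) + (-8 + 8·x - 32·x^2)·Dx + (1 + 4·x^2)·Dx^2  (order 2).
h: a_k = 0, -2, -8, -40/3, -32/3, -32/5, -128/9, -1664/105, …
ICs: h(0) = 0, h′(0) = -2.

f: a_k = 0, 2, 0, -8/3, 0, 32/5, 0, -128/7, …
g: a_k = -1, -4, -8, -32/3, -32/3, -128/15, -256/45, -1024/315, …
Sym-product of L_f,L_g gives L₀ (≤ ord 2).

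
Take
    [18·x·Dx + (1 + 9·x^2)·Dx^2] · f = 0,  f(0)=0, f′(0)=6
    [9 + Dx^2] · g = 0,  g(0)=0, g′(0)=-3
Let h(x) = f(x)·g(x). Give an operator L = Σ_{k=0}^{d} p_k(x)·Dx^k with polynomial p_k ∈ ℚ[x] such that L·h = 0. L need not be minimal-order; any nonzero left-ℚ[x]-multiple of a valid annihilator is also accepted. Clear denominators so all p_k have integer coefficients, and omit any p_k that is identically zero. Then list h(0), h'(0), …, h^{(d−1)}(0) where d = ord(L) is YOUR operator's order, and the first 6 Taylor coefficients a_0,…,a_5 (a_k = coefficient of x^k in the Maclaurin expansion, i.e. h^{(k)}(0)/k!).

L = (810 + 18954·x^2 + 72171·x^4 + 236196·x^6 + 531441·x^8) + (972·x + 14580·x^3 + 78732·x^5 + 236196·x^7)·Dx + (108 + 2592·x^2 + 13122·x^4 + 52488·x^6 + 118098·x^8)·Dx^2 + (108·x + 1620·x^3 + 8748·x^5 + 26244·x^7)·Dx^3 + (2 + 54·x^2 + 567·x^4 + 2916·x^6 + 6561·x^8)·Dx^4  (order 4).
h: a_k = 0, 0, -18, 0, 81, 0, …
ICs: h(0) = 0, h′(0) = 0, h′′(0) = -36, h′′′(0) = 0.

f: a_k = 0, 6, 0, -18, 0, 486/5, …
g: a_k = 0, -3, 0, 9/2, 0, -81/40, …
Product ⇒ symmetric product L₀, ord ≤ 4.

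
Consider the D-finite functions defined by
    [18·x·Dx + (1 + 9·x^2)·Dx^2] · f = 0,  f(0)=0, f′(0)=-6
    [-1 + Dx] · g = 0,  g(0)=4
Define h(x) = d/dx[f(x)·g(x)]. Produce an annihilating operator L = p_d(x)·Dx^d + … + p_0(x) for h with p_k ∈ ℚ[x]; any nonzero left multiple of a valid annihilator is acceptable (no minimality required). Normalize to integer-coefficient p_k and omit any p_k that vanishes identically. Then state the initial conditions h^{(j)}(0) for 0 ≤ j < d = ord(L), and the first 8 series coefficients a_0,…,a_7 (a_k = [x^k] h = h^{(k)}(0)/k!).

f: a_k = 0, -6, 0, 18, 0, -486/5, 0, 4374/7, …
g: a_k = 4, 4, 2, 2/3, 1/6, 1/30, 1/180, 1/1260, …
L₀ := L_f ⊗_s L_g (sym. prod.), ord ≤ 2.
h₀' ⇒ L via d/dx closure of L₀.
L = (-17 - 36·x + 504·x^2 - 324·x^3 + 81·x^4) + (16 + 54·x - 522·x^2 + 486·x^3 - 162·x^4)·Dx + (1 - 18·x + 18·x^2 - 162·x^3 + 81·x^4)·Dx^2  (order 2).
h: a_k = -24, -48, 180, 272, -1769, -2262, 484679/30, 2045588/105, …
ICs: h(0) = -24, h′(0) = -48.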